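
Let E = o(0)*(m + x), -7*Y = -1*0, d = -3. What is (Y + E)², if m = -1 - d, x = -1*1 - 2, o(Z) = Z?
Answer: 0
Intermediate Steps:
x = -3 (x = -1 - 2 = -3)
m = 2 (m = -1 - 1*(-3) = -1 + 3 = 2)
Y = 0 (Y = -(-1)*0/7 = -⅐*0 = 0)
E = 0 (E = 0*(2 - 3) = 0*(-1) = 0)
(Y + E)² = (0 + 0)² = 0² = 0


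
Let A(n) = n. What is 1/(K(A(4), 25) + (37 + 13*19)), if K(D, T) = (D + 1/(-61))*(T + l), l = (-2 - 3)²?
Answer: 61/29474 ≈ 0.0020696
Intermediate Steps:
l = 25 (l = (-5)² = 25)
K(D, T) = (25 + T)*(-1/61 + D) (K(D, T) = (D + 1/(-61))*(T + 25) = (D - 1/61)*(25 + T) = (-1/61 + D)*(25 + T) = (25 + T)*(-1/61 + D))
1/(K(A(4), 25) + (37 + 13*19)) = 1/((-25/61 + 25*4 - 1/61*25 + 4*25) + (37 + 13*19)) = 1/((-25/61 + 100 - 25/61 + 100) + (37 + 247)) = 1/(12150/61 + 284) = 1/(29474/61) = 61/29474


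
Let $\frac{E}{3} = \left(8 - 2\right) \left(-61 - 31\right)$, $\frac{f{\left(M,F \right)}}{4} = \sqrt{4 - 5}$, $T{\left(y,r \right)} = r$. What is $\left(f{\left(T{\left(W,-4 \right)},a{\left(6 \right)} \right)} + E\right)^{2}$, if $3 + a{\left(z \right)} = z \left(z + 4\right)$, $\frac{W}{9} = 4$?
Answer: $2742320 - 13248 i \approx 2.7423 \cdot 10^{6} - 13248.0 i$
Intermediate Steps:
$W = 36$ ($W = 9 \cdot 4 = 36$)
$a{\left(z \right)} = -3 + z \left(4 + z\right)$ ($a{\left(z \right)} = -3 + z \left(z + 4\right) = -3 + z \left(4 + z\right)$)
$f{\left(M,F \right)} = 4 i$ ($f{\left(M,F \right)} = 4 \sqrt{4 - 5} = 4 \sqrt{-1} = 4 i$)
$E = -1656$ ($E = 3 \left(8 - 2\right) \left(-61 - 31\right) = 3 \cdot 6 \left(-92\right) = 3 \left(-552\right) = -1656$)
$\left(f{\left(T{\left(W,-4 \right)},a{\left(6 \right)} \right)} + E\right)^{2} = \left(4 i - 1656\right)^{2} = \left(-1656 + 4 i\right)^{2}$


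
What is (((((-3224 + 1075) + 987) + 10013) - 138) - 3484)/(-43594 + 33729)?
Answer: -5229/9865 ≈ -0.53006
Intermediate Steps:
(((((-3224 + 1075) + 987) + 10013) - 138) - 3484)/(-43594 + 33729) = ((((-2149 + 987) + 10013) - 138) - 3484)/(-9865) = (((-1162 + 10013) - 138) - 3484)*(-1/9865) = ((8851 - 138) - 3484)*(-1/9865) = (8713 - 3484)*(-1/9865) = 5229*(-1/9865) = -5229/9865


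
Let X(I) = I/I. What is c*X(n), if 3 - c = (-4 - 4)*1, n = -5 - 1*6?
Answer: 11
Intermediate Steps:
n = -11 (n = -5 - 6 = -11)
c = 11 (c = 3 - (-4 - 4) = 3 - (-8) = 3 - 1*(-8) = 3 + 8 = 11)
X(I) = 1
c*X(n) = 11*1 = 11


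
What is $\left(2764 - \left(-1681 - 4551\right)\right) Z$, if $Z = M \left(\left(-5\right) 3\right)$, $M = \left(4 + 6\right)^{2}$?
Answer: $-13494000$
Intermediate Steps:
$M = 100$ ($M = 10^{2} = 100$)
$Z = -1500$ ($Z = 100 \left(\left(-5\right) 3\right) = 100 \left(-15\right) = -1500$)
$\left(2764 - \left(-1681 - 4551\right)\right) Z = \left(2764 - \left(-1681 - 4551\right)\right) \left(-1500\right) = \left(2764 - -6232\right) \left(-1500\right) = \left(2764 + 6232\right) \left(-1500\right) = 8996 \left(-1500\right) = -13494000$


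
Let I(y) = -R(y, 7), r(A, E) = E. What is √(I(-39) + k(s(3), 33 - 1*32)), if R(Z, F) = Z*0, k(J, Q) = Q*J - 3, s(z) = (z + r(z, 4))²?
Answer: √46 ≈ 6.7823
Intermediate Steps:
s(z) = (4 + z)² (s(z) = (z + 4)² = (4 + z)²)
k(J, Q) = -3 + J*Q (k(J, Q) = J*Q - 3 = -3 + J*Q)
R(Z, F) = 0
I(y) = 0 (I(y) = -1*0 = 0)
√(I(-39) + k(s(3), 33 - 1*32)) = √(0 + (-3 + (4 + 3)²*(33 - 1*32))) = √(0 + (-3 + 7²*(33 - 32))) = √(0 + (-3 + 49*1)) = √(0 + (-3 + 49)) = √(0 + 46) = √46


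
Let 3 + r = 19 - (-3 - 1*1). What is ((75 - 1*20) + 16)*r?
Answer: 1420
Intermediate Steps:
r = 20 (r = -3 + (19 - (-3 - 1*1)) = -3 + (19 - (-3 - 1)) = -3 + (19 - 1*(-4)) = -3 + (19 + 4) = -3 + 23 = 20)
((75 - 1*20) + 16)*r = ((75 - 1*20) + 16)*20 = ((75 - 20) + 16)*20 = (55 + 16)*20 = 71*20 = 1420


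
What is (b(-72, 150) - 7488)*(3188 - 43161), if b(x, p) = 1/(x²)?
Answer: 1551663559643/5184 ≈ 2.9932e+8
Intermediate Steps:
b(x, p) = x⁻²
(b(-72, 150) - 7488)*(3188 - 43161) = ((-72)⁻² - 7488)*(3188 - 43161) = (1/5184 - 7488)*(-39973) = -38817791/5184*(-39973) = 1551663559643/5184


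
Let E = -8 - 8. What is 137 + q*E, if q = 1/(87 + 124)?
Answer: 28891/211 ≈ 136.92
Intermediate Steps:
E = -16
q = 1/211 ≈ 0.0047393
137 + q*E = 137 + (1/211)*(-16) = 137 - 16/211 = 28891/211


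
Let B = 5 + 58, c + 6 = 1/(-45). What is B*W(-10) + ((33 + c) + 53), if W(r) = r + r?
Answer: -53101/45 ≈ -1180.0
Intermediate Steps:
c = -271/45 (c = -6 + 1/(-45) = -6 - 1/45 = -271/45 ≈ -6.0222)
B = 63
W(r) = 2*r
B*W(-10) + ((33 + c) + 53) = 63*(2*(-10)) + ((33 - 271/45) + 53) = 63*(-20) + (1214/45 + 53) = -1260 + 3599/45 = -53101/45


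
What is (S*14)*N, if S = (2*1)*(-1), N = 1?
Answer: -28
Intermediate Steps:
S = -2 (S = 2*(-1) = -2)
(S*14)*N = -2*14*1 = -28*1 = -28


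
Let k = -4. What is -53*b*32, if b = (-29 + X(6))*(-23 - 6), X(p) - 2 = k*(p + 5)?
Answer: -3492064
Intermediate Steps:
X(p) = -18 - 4*p (X(p) = 2 - 4*(p + 5) = 2 - 4*(5 + p) = 2 + (-20 - 4*p) = -18 - 4*p)
b = 2059 (b = (-29 + (-18 - 4*6))*(-23 - 6) = (-29 + (-18 - 24))*(-29) = (-29 - 42)*(-29) = -71*(-29) = 2059)
-53*b*32 = -53*2059*32 = -109127*32 = -3492064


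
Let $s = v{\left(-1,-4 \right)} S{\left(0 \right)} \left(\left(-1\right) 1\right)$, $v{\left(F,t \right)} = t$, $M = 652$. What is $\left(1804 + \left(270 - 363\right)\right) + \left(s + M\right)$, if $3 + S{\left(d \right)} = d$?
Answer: $2351$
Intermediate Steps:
$S{\left(d \right)} = -3 + d$
$s = -12$ ($s = - 4 \left(-3 + 0\right) \left(\left(-1\right) 1\right) = \left(-4\right) \left(-3\right) \left(-1\right) = 12 \left(-1\right) = -12$)
$\left(1804 + \left(270 - 363\right)\right) + \left(s + M\right) = \left(1804 + \left(270 - 363\right)\right) + \left(-12 + 652\right) = \left(1804 + \left(270 - 363\right)\right) + 640 = \left(1804 - 93\right) + 640 = 1711 + 640 = 2351$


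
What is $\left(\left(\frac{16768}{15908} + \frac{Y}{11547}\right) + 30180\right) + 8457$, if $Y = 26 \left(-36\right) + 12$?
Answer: $\frac{591449744393}{15307473} \approx 38638.0$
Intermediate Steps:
$Y = -924$ ($Y = -936 + 12 = -924$)
$\left(\left(\frac{16768}{15908} + \frac{Y}{11547}\right) + 30180\right) + 8457 = \left(\left(\frac{16768}{15908} - \frac{924}{11547}\right) + 30180\right) + 8457 = \left(\left(16768 \cdot \frac{1}{15908} - \frac{308}{3849}\right) + 30180\right) + 8457 = \left(\left(\frac{4192}{3977} - \frac{308}{3849}\right) + 30180\right) + 8457 = \left(\frac{14910092}{15307473} + 30180\right) + 8457 = \frac{461994445232}{15307473} + 8457 = \frac{591449744393}{15307473}$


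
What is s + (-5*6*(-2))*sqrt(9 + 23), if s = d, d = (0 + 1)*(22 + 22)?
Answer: 44 + 240*sqrt(2) ≈ 383.41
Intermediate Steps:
d = 44 (d = 1*44 = 44)
s = 44
s + (-5*6*(-2))*sqrt(9 + 23) = 44 + (-5*6*(-2))*sqrt(9 + 23) = 44 + (-30*(-2))*sqrt(32) = 44 + 60*(4*sqrt(2)) = 44 + 240*sqrt(2)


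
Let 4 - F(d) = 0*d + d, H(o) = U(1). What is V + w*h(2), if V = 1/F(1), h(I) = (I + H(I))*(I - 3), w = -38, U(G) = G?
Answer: 343/3 ≈ 114.33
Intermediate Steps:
H(o) = 1
F(d) = 4 - d (F(d) = 4 - (0*d + d) = 4 - (0 + d) = 4 - d)
h(I) = (1 + I)*(-3 + I) (h(I) = (I + 1)*(I - 3) = (1 + I)*(-3 + I))
V = ⅓ (V = 1/(4 - 1*1) = 1/(4 - 1) = 1/3 = ⅓ ≈ 0.33333)
V + w*h(2) = ⅓ - 38*(-3 + 2² - 2*2) = ⅓ - 38*(-3 + 4 - 4) = ⅓ - 38*(-3) = ⅓ + 114 = 343/3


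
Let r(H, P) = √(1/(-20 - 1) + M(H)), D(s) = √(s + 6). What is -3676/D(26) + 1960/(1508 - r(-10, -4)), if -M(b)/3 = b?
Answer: 12413856/9550943 - 919*√2/2 + 392*√13209/9550943 ≈ -648.53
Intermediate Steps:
M(b) = -3*b
D(s) = √(6 + s)
r(H, P) = √(-1/21 - 3*H) (r(H, P) = √(1/(-20 - 1) - 3*H) = √(1/(-21) - 3*H) = √(-1/21 - 3*H))
-3676/D(26) + 1960/(1508 - r(-10, -4)) = -3676/√(6 + 26) + 1960/(1508 - √(-21 - 1323*(-10))/21) = -3676*√2/8 + 1960/(1508 - √(-21 + 13230)/21) = -3676*√2/8 + 1960/(1508 - √13209/21) = -919*√2/2 + 1960/(1508 - √13209/21) = 1960/(1508 - √13209/21) - 919*√2/2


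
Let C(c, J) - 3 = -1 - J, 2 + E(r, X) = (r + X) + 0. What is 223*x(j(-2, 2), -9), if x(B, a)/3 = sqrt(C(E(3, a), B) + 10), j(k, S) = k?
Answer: 669*sqrt(14) ≈ 2503.2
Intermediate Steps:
E(r, X) = -2 + X + r (E(r, X) = -2 + ((r + X) + 0) = -2 + ((X + r) + 0) = -2 + (X + r) = -2 + X + r)
C(c, J) = 2 - J (C(c, J) = 3 + (-1 - J) = 2 - J)
x(B, a) = 3*sqrt(12 - B) (x(B, a) = 3*sqrt((2 - B) + 10) = 3*sqrt(12 - B))
223*x(j(-2, 2), -9) = 223*(3*sqrt(12 - 1*(-2))) = 223*(3*sqrt(12 + 2)) = 223*(3*sqrt(14)) = 669*sqrt(14)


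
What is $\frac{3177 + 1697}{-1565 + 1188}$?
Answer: $- \frac{4874}{377} \approx -12.928$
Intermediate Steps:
$\frac{3177 + 1697}{-1565 + 1188} = \frac{4874}{-377} = 4874 \left(- \frac{1}{377}\right) = - \frac{4874}{377}$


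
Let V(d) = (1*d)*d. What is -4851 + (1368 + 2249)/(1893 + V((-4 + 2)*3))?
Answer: -9353962/1929 ≈ -4849.1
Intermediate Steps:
V(d) = d² (V(d) = d*d = d²)
-4851 + (1368 + 2249)/(1893 + V((-4 + 2)*3)) = -4851 + (1368 + 2249)/(1893 + ((-4 + 2)*3)²) = -4851 + 3617/(1893 + (-2*3)²) = -4851 + 3617/(1893 + (-6)²) = -4851 + 3617/(1893 + 36) = -4851 + 3617/1929 = -9353962/1929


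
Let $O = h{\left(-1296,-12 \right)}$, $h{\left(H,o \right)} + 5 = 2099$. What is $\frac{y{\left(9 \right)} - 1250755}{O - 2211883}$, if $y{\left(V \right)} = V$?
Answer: $\frac{1250746}{2209789} \approx 0.566$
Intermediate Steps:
$h{\left(H,o \right)} = 2094$ ($h{\left(H,o \right)} = -5 + 2099 = 2094$)
$O = 2094$
$\frac{y{\left(9 \right)} - 1250755}{O - 2211883} = \frac{9 - 1250755}{2094 - 2211883} = - \frac{1250746}{-2209789} = \left(-1250746\right) \left(- \frac{1}{2209789}\right) = \frac{1250746}{2209789}$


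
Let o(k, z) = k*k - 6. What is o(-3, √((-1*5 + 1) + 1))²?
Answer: 9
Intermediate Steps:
o(k, z) = -6 + k² (o(k, z) = k² - 6 = -6 + k²)
o(-3, √((-1*5 + 1) + 1))² = (-6 + (-3)²)² = (-6 + 9)² = 3² = 9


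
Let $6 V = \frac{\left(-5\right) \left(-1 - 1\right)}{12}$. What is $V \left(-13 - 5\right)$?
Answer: $- \frac{5}{2} \approx -2.5$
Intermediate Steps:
$V = \frac{5}{36}$ ($V = \frac{- 5 \left(-1 - 1\right) \frac{1}{12}}{6} = \frac{\left(-5\right) \left(-2\right) \frac{1}{12}}{6} = \frac{10 \cdot \frac{1}{12}}{6} = \frac{1}{6} \cdot \frac{5}{6} = \frac{5}{36} \approx 0.13889$)
$V \left(-13 - 5\right) = \frac{5 \left(-13 - 5\right)}{36} = \frac{5}{36} \left(-18\right) = - \frac{5}{2}$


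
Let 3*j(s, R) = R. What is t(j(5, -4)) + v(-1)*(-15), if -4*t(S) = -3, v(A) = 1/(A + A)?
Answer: 33/4 ≈ 8.2500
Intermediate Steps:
v(A) = 1/(2*A)
j(s, R) = R/3
t(S) = ¾ (t(S) = -¼*(-3) = ¾)
t(j(5, -4)) + v(-1)*(-15) = ¾ + ((½)/(-1))*(-15) = ¾ + ((½)*(-1))*(-15) = ¾ - ½*(-15) = ¾ + 15/2 = 33/4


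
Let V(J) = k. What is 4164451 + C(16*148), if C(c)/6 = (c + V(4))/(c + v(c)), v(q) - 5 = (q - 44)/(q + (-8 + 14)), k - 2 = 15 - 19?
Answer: 1676439637345/402559 ≈ 4.1645e+6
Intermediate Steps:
k = -2 (k = 2 + (15 - 19) = 2 - 4 = -2)
v(q) = 5 + (-44 + q)/(6 + q) (v(q) = 5 + (q - 44)/(q + (-8 + 14)) = 5 + (-44 + q)/(q + 6) = 5 + (-44 + q)/(6 + q))
V(J) = -2
C(c) = 6*(-2 + c)/(c + 2*(-7 + 3*c)/(6 + c)) (C(c) = 6*((c - 2)/(c + 2*(-7 + 3*c)/(6 + c))) = 6*((-2 + c)/(c + 2*(-7 + 3*c)/(6 + c))) = 6*(-2 + c)/(c + 2*(-7 + 3*c)/(6 + c)))
4164451 + C(16*148) = 4164451 + 6*(-2 + 16*148)*(6 + 16*148)/(-14 + 6*(16*148) + (16*148)*(6 + 16*148)) = 4164451 + 6*(-2 + 2368)*(6 + 2368)/(-14 + 6*2368 + 2368*(6 + 2368)) = 4164451 + 6*2366*2374/(-14 + 14208 + 2368*2374) = 4164451 + 6*2366*2374/(-14 + 14208 + 5621632) = 4164451 + 6*2366*2374/5635826 = 4164451 + 6*(1/5635826)*2366*2374 = 4164451 + 2407236/402559 = 1676439637345/402559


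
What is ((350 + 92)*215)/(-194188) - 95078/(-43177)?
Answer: 166975539/97493666 ≈ 1.7127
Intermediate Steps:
((350 + 92)*215)/(-194188) - 95078/(-43177) = (442*215)*(-1/194188) - 95078*(-1/43177) = 95030*(-1/194188) + 95078/43177 = -1105/2258 + 95078/43177 = 166975539/97493666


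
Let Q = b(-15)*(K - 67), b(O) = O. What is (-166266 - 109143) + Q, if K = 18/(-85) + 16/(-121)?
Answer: -564438414/2057 ≈ -2.7440e+5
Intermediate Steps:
K = -3538/10285 (K = 18*(-1/85) + 16*(-1/121) = -18/85 - 16/121 = -3538/10285 ≈ -0.34400)
Q = 2077899/2057 (Q = -15*(-3538/10285 - 67) = -15*(-692633/10285) = 2077899/2057 ≈ 1010.2)
(-166266 - 109143) + Q = (-166266 - 109143) + 2077899/2057 = -275409 + 2077899/2057 = -564438414/2057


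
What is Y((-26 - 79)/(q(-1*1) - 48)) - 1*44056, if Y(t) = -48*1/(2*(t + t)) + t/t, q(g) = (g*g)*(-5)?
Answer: -1542137/35 ≈ -44061.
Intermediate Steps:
q(g) = -5*g² (q(g) = g²*(-5) = -5*g²)
Y(t) = 1 - 12/t (Y(t) = -48*1/(4*t) + 1 = -12/t + 1 = 1 - 12/t)
Y((-26 - 79)/(q(-1*1) - 48)) - 1*44056 = (-12 + (-26 - 79)/(-5*(-1*1)² - 48))/(((-26 - 79)/(-5*(-1*1)² - 48))) - 1*44056 = (-12 - 105/(-5*(-1)² - 48))/((-105/(-5*(-1)² - 48))) - 44056 = (-12 - 105/(-5*1 - 48))/((-105/(-5*1 - 48))) - 44056 = (-12 - 105/(-5 - 48))/((-105/(-5 - 48))) - 44056 = (-12 - 105/(-53))/((-105/(-53))) - 44056 = (-12 - 105*(-1/53))/((-105*(-1/53))) - 44056 = (-12 + 105/53)/(105/53) - 44056 = (53/105)*(-531/53) - 44056 = -177/35 - 44056 = -1542137/35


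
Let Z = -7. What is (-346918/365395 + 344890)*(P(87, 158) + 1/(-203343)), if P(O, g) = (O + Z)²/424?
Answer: 6833446904906961768/1312642440235 ≈ 5.2059e+6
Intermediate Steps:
P(O, g) = (-7 + O)²/424 (P(O, g) = (O - 7)²/424 = (-7 + O)²*(1/424) = (-7 + O)²/424)
(-346918/365395 + 344890)*(P(87, 158) + 1/(-203343)) = (-346918/365395 + 344890)*((-7 + 87)²/424 + 1/(-203343)) = (-346918*1/365395 + 344890)*((1/424)*80² - 1/203343) = (-346918/365395 + 344890)*((1/424)*6400 - 1/203343) = 126020734632*(800/53 - 1/203343)/365395 = (126020734632/365395)*(162674347/10777179) = 6833446904906961768/1312642440235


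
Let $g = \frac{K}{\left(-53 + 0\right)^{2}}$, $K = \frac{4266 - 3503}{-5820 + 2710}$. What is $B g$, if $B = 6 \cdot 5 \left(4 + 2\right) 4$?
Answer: $- \frac{54936}{873599} \approx -0.062885$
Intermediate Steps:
$K = - \frac{763}{3110}$ ($K = \frac{763}{-3110} = 763 \left(- \frac{1}{3110}\right) = - \frac{763}{3110} \approx -0.24534$)
$B = 720$ ($B = 6 \cdot 5 \cdot 6 \cdot 4 = 6 \cdot 30 \cdot 4 = 180 \cdot 4 = 720$)
$g = - \frac{763}{8735990}$ ($g = - \frac{763}{3110 \left(-53 + 0\right)^{2}} = - \frac{763}{3110 \left(-53\right)^{2}} = - \frac{763}{3110 \cdot 2809} = \left(- \frac{763}{3110}\right) \frac{1}{2809} = - \frac{763}{8735990} \approx -8.734 \cdot 10^{-5}$)
$B g = 720 \left(- \frac{763}{8735990}\right) = - \frac{54936}{873599}$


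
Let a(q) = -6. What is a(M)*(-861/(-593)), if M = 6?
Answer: -5166/593 ≈ -8.7116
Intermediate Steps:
a(M)*(-861/(-593)) = -(-5166)/(-593) = -(-5166)*(-1)/593 = -6*861/593 = -5166/593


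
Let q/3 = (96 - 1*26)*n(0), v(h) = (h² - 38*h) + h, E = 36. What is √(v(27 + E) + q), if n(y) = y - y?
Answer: 3*√182 ≈ 40.472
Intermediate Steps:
n(y) = 0
v(h) = h² - 37*h
q = 0 (q = 3*((96 - 1*26)*0) = 3*((96 - 26)*0) = 3*(70*0) = 3*0 = 0)
√(v(27 + E) + q) = √((27 + 36)*(-37 + (27 + 36)) + 0) = √(63*(-37 + 63) + 0) = √(63*26 + 0) = √(1638 + 0) = √1638 = 3*√182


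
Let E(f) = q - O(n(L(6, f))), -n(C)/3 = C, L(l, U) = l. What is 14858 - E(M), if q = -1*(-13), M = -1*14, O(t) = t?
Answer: 14827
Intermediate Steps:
n(C) = -3*C
M = -14
q = 13
E(f) = 31 (E(f) = 13 - (-3)*6 = 13 - 1*(-18) = 13 + 18 = 31)
14858 - E(M) = 14858 - 1*31 = 14858 - 31 = 14827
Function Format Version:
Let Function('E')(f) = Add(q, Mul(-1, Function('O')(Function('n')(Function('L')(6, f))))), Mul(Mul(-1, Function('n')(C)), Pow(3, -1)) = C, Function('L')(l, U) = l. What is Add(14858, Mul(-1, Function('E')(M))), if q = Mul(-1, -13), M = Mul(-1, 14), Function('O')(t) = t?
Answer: 14827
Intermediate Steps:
Function('n')(C) = Mul(-3, C)
M = -14
q = 13
Function('E')(f) = 31 (Function('E')(f) = Add(13, Mul(-1, Mul(-3, 6))) = Add(13, Mul(-1, -18)) = Add(13, 18) = 31)
Add(14858, Mul(-1, Function('E')(M))) = Add(14858, Mul(-1, 31)) = Add(14858, -31) = 14827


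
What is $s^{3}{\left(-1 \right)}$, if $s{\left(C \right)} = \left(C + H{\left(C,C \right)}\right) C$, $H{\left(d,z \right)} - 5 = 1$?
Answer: $-125$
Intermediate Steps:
$H{\left(d,z \right)} = 6$ ($H{\left(d,z \right)} = 5 + 1 = 6$)
$s{\left(C \right)} = C \left(6 + C\right)$ ($s{\left(C \right)} = \left(C + 6\right) C = \left(6 + C\right) C = C \left(6 + C\right)$)
$s^{3}{\left(-1 \right)} = \left(- (6 - 1)\right)^{3} = \left(\left(-1\right) 5\right)^{3} = \left(-5\right)^{3} = -125$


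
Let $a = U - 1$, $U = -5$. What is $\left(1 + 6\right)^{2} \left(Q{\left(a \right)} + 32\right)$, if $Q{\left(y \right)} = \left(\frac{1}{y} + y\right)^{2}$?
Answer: $\frac{123529}{36} \approx 3431.4$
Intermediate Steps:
$a = -6$ ($a = -5 - 1 = -6$)
$Q{\left(y \right)} = \left(y + \frac{1}{y}\right)^{2}$
$\left(1 + 6\right)^{2} \left(Q{\left(a \right)} + 32\right) = \left(1 + 6\right)^{2} \left(\frac{\left(1 + \left(-6\right)^{2}\right)^{2}}{36} + 32\right) = 7^{2} \left(\frac{\left(1 + 36\right)^{2}}{36} + 32\right) = 49 \left(\frac{37^{2}}{36} + 32\right) = 49 \left(\frac{1}{36} \cdot 1369 + 32\right) = 49 \left(\frac{1369}{36} + 32\right) = 49 \cdot \frac{2521}{36} = \frac{123529}{36}$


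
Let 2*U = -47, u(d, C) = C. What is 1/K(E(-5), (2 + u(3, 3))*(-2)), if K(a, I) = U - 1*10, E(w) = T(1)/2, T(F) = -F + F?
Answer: -2/67 ≈ -0.029851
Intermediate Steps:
U = -47/2 (U = (½)*(-47) = -47/2 ≈ -23.500)
T(F) = 0
E(w) = 0 (E(w) = 0/2 = 0*(½) = 0)
K(a, I) = -67/2 (K(a, I) = -47/2 - 1*10 = -47/2 - 10 = -67/2)
1/K(E(-5), (2 + u(3, 3))*(-2)) = 1/(-67/2) = -2/67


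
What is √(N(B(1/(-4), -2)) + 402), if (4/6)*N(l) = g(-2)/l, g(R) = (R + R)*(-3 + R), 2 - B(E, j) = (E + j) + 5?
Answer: √362 ≈ 19.026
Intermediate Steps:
B(E, j) = -3 - E - j (B(E, j) = 2 - ((E + j) + 5) = 2 - (5 + E + j) = 2 + (-5 - E - j) = -3 - E - j)
g(R) = 2*R*(-3 + R) (g(R) = (2*R)*(-3 + R) = 2*R*(-3 + R))
N(l) = 30/l (N(l) = 3*((2*(-2)*(-3 - 2))/l)/2 = 3*((2*(-2)*(-5))/l)/2 = 3*(20/l)/2 = 30/l)
√(N(B(1/(-4), -2)) + 402) = √(30/(-3 - 1/(-4) - 1*(-2)) + 402) = √(30/(-3 - 1*(-¼) + 2) + 402) = √(30/(-3 + ¼ + 2) + 402) = √(30/(-¾) + 402) = √(30*(-4/3) + 402) = √(-40 + 402) = √362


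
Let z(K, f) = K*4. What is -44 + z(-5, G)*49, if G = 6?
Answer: -1024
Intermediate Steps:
z(K, f) = 4*K
-44 + z(-5, G)*49 = -44 + (4*(-5))*49 = -44 - 20*49 = -44 - 980 = -1024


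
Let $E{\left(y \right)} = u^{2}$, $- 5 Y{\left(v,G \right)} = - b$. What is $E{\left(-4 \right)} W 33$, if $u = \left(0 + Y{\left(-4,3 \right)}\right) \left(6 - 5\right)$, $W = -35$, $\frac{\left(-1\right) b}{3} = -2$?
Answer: $- \frac{8316}{5} \approx -1663.2$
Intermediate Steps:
$b = 6$ ($b = \left(-3\right) \left(-2\right) = 6$)
$Y{\left(v,G \right)} = \frac{6}{5}$ ($Y{\left(v,G \right)} = - \frac{\left(-1\right) 6}{5} = \left(- \frac{1}{5}\right) \left(-6\right) = \frac{6}{5}$)
$u = \frac{6}{5}$ ($u = \left(0 + \frac{6}{5}\right) \left(6 - 5\right) = \frac{6}{5} \cdot 1 = \frac{6}{5} \approx 1.2$)
$E{\left(y \right)} = \frac{36}{25}$ ($E{\left(y \right)} = \left(\frac{6}{5}\right)^{2} = \frac{36}{25}$)
$E{\left(-4 \right)} W 33 = \frac{36}{25} \left(-35\right) 33 = \left(- \frac{252}{5}\right) 33 = - \frac{8316}{5}$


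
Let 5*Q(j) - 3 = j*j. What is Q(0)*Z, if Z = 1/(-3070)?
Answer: -3/15350 ≈ -0.00019544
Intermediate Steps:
Z = -1/3070 ≈ -0.00032573
Q(j) = ⅗ + j²/5 (Q(j) = ⅗ + (j*j)/5 = ⅗ + j²/5)
Q(0)*Z = (⅗ + (⅕)*0²)*(-1/3070) = (⅗ + (⅕)*0)*(-1/3070) = (⅗ + 0)*(-1/3070) = (⅗)*(-1/3070) = -3/15350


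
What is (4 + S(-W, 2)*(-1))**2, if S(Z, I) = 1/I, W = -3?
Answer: 49/4 ≈ 12.250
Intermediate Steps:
(4 + S(-W, 2)*(-1))**2 = (4 - 1/2)**2 = (7/2)**2 = 49/4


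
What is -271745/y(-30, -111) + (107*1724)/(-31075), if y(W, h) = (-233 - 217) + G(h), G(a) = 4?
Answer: 8362203147/13859450 ≈ 603.36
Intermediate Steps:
y(W, h) = -446 (y(W, h) = (-233 - 217) + 4 = -450 + 4 = -446)
-271745/y(-30, -111) + (107*1724)/(-31075) = -271745/(-446) + (107*1724)/(-31075) = -271745*(-1/446) + 184468*(-1/31075) = 271745/446 - 184468/31075 = 8362203147/13859450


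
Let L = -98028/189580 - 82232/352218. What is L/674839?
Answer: -6264596083/5632669270670145 ≈ -1.1122e-6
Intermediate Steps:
L = -6264596083/8346686055 (L = -98028*1/189580 - 82232*1/352218 = -24507/47395 - 41116/176109 = -6264596083/8346686055 ≈ -0.75055)
L/674839 = -6264596083/8346686055/674839 = -6264596083/8346686055*1/674839 = -6264596083/5632669270670145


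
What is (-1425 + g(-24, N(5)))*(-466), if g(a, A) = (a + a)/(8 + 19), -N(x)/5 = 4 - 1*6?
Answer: 5983906/9 ≈ 6.6488e+5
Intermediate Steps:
N(x) = 10 (N(x) = -5*(4 - 1*6) = -5*(4 - 6) = -5*(-2) = 10)
g(a, A) = 2*a/27 (g(a, A) = (2*a)/27 = (2*a)*(1/27) = 2*a/27)
(-1425 + g(-24, N(5)))*(-466) = (-1425 + (2/27)*(-24))*(-466) = (-1425 - 16/9)*(-466) = -12841/9*(-466) = 5983906/9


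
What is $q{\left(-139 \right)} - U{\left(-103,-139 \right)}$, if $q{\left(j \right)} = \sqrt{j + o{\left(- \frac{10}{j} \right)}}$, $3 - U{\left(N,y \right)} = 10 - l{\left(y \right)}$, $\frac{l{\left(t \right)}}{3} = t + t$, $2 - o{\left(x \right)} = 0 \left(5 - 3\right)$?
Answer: $841 + i \sqrt{137} \approx 841.0 + 11.705 i$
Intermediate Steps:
$o{\left(x \right)} = 2$ ($o{\left(x \right)} = 2 - 0 \left(5 - 3\right) = 2 - 0 \cdot 2 = 2 - 0 = 2 + 0 = 2$)
$l{\left(t \right)} = 6 t$ ($l{\left(t \right)} = 3 \left(t + t\right) = 3 \cdot 2 t = 6 t$)
$U{\left(N,y \right)} = -7 + 6 y$ ($U{\left(N,y \right)} = 3 - \left(10 - 6 y\right) = 3 + \left(-10 + 6 y\right) = -7 + 6 y$)
$q{\left(j \right)} = \sqrt{2 + j}$ ($q{\left(j \right)} = \sqrt{j + 2} = \sqrt{2 + j}$)
$q{\left(-139 \right)} - U{\left(-103,-139 \right)} = \sqrt{2 - 139} - \left(-7 + 6 \left(-139\right)\right) = \sqrt{-137} - \left(-7 - 834\right) = i \sqrt{137} - -841 = i \sqrt{137} + 841 = 841 + i \sqrt{137}$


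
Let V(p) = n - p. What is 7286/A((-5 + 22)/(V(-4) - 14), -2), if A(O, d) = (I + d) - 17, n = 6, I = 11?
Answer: -3643/4 ≈ -910.75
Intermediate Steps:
V(p) = 6 - p
A(O, d) = -6 + d (A(O, d) = (11 + d) - 17 = -6 + d)
7286/A((-5 + 22)/(V(-4) - 14), -2) = 7286/(-6 - 2) = 7286/(-8) = 7286*(-⅛) = -3643/4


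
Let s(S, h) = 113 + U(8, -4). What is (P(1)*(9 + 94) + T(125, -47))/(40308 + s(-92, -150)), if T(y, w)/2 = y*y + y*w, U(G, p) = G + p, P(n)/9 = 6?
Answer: 8354/13475 ≈ 0.61996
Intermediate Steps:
P(n) = 54 (P(n) = 9*6 = 54)
s(S, h) = 117 (s(S, h) = 113 + (8 - 4) = 113 + 4 = 117)
T(y, w) = 2*y**2 + 2*w*y (T(y, w) = 2*(y*y + y*w) = 2*(y**2 + w*y) = 2*y**2 + 2*w*y)
(P(1)*(9 + 94) + T(125, -47))/(40308 + s(-92, -150)) = (54*(9 + 94) + 2*125*(-47 + 125))/(40308 + 117) = (54*103 + 2*125*78)/40425 = (5562 + 19500)*(1/40425) = 25062*(1/40425) = 8354/13475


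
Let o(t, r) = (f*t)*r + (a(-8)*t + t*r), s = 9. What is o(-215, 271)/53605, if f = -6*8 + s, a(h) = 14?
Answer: 442212/10721 ≈ 41.247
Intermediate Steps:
f = -39 (f = -6*8 + 9 = -48 + 9 = -39)
o(t, r) = 14*t - 38*r*t (o(t, r) = (-39*t)*r + (14*t + t*r) = -39*r*t + (14*t + r*t) = 14*t - 38*r*t)
o(-215, 271)/53605 = (2*(-215)*(7 - 19*271))/53605 = (2*(-215)*(7 - 5149))*(1/53605) = (2*(-215)*(-5142))*(1/53605) = 2211060*(1/53605) = 442212/10721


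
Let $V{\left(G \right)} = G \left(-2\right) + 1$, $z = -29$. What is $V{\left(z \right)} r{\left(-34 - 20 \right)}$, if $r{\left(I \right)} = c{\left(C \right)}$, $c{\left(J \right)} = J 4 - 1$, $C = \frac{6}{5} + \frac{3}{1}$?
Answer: $\frac{4661}{5} \approx 932.2$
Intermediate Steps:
$V{\left(G \right)} = 1 - 2 G$ ($V{\left(G \right)} = - 2 G + 1 = 1 - 2 G$)
$C = \frac{21}{5}$ ($C = 6 \cdot \frac{1}{5} + 3 \cdot 1 = \frac{6}{5} + 3 = \frac{21}{5} \approx 4.2$)
$c{\left(J \right)} = -1 + 4 J$ ($c{\left(J \right)} = 4 J - 1 = -1 + 4 J$)
$r{\left(I \right)} = \frac{79}{5}$ ($r{\left(I \right)} = -1 + 4 \cdot \frac{21}{5} = -1 + \frac{84}{5} = \frac{79}{5}$)
$V{\left(z \right)} r{\left(-34 - 20 \right)} = \left(1 - -58\right) \frac{79}{5} = \left(1 + 58\right) \frac{79}{5} = 59 \cdot \frac{79}{5} = \frac{4661}{5}$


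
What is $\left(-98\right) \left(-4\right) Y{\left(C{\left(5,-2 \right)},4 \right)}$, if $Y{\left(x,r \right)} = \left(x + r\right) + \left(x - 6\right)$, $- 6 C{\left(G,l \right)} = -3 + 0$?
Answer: $-392$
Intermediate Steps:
$C{\left(G,l \right)} = \frac{1}{2}$ ($C{\left(G,l \right)} = - \frac{-3 + 0}{6} = \left(- \frac{1}{6}\right) \left(-3\right) = \frac{1}{2}$)
$Y{\left(x,r \right)} = -6 + r + 2 x$ ($Y{\left(x,r \right)} = \left(r + x\right) + \left(-6 + x\right) = -6 + r + 2 x$)
$\left(-98\right) \left(-4\right) Y{\left(C{\left(5,-2 \right)},4 \right)} = \left(-98\right) \left(-4\right) \left(-6 + 4 + 2 \cdot \frac{1}{2}\right) = 392 \left(-6 + 4 + 1\right) = 392 \left(-1\right) = -392$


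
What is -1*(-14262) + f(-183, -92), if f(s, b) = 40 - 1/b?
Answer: 1315785/92 ≈ 14302.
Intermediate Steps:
-1*(-14262) + f(-183, -92) = -1*(-14262) + (40 - 1/(-92)) = 14262 + (40 - 1*(-1/92)) = 14262 + (40 + 1/92) = 14262 + 3681/92 = 1315785/92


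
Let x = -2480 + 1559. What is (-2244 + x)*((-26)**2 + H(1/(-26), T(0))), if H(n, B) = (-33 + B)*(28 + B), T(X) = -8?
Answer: 455760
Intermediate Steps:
x = -921
(-2244 + x)*((-26)**2 + H(1/(-26), T(0))) = (-2244 - 921)*((-26)**2 + (-924 + (-8)**2 - 5*(-8))) = -3165*(676 + (-924 + 64 + 40)) = -3165*(676 - 820) = -3165*(-144) = 455760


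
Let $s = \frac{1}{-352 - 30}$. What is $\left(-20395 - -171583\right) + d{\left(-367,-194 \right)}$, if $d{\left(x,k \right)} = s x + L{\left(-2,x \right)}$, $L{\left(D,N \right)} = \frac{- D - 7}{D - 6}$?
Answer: $\frac{231017687}{1528} \approx 1.5119 \cdot 10^{5}$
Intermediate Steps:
$s = - \frac{1}{382}$ ($s = \frac{1}{-382} = - \frac{1}{382} \approx -0.0026178$)
$L{\left(D,N \right)} = \frac{-7 - D}{-6 + D}$
$d{\left(x,k \right)} = \frac{5}{8} - \frac{x}{382}$ ($d{\left(x,k \right)} = - \frac{x}{382} + \frac{-7 - -2}{-6 - 2} = - \frac{x}{382} + \frac{-7 + 2}{-8} = - \frac{x}{382} - - \frac{5}{8} = - \frac{x}{382} + \frac{5}{8} = \frac{5}{8} - \frac{x}{382}$)
$\left(-20395 - -171583\right) + d{\left(-367,-194 \right)} = \left(-20395 - -171583\right) + \left(\frac{5}{8} - - \frac{367}{382}\right) = \left(-20395 + 171583\right) + \left(\frac{5}{8} + \frac{367}{382}\right) = 151188 + \frac{2423}{1528} = \frac{231017687}{1528}$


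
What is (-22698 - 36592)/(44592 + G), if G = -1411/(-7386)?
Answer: -437915940/329357923 ≈ -1.3296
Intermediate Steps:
G = 1411/7386 (G = -1411*(-1/7386) = 1411/7386 ≈ 0.19104)
(-22698 - 36592)/(44592 + G) = (-22698 - 36592)/(44592 + 1411/7386) = -59290/329357923/7386 = -59290*7386/329357923 = -437915940/329357923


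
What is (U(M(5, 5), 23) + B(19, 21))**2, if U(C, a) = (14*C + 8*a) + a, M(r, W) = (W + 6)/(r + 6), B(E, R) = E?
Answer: 57600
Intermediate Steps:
M(r, W) = (6 + W)/(6 + r)
U(C, a) = 9*a + 14*C (U(C, a) = (8*a + 14*C) + a = 9*a + 14*C)
(U(M(5, 5), 23) + B(19, 21))**2 = ((9*23 + 14*((6 + 5)/(6 + 5))) + 19)**2 = ((207 + 14*(11/11)) + 19)**2 = ((207 + 14*((1/11)*11)) + 19)**2 = ((207 + 14*1) + 19)**2 = ((207 + 14) + 19)**2 = (221 + 19)**2 = 240**2 = 57600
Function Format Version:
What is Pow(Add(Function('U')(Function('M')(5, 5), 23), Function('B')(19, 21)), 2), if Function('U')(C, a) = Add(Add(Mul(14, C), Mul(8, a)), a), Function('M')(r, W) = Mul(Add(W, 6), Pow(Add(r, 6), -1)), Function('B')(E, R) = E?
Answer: 57600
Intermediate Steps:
Function('M')(r, W) = Mul(Pow(Add(6, r), -1), Add(6, W)) (Function('M')(r, W) = Mul(Add(6, W), Pow(Add(6, r), -1)) = Mul(Pow(Add(6, r), -1), Add(6, W)))
Function('U')(C, a) = Add(Mul(9, a), Mul(14, C)) (Function('U')(C, a) = Add(Add(Mul(8, a), Mul(14, C)), a) = Add(Mul(9, a), Mul(14, C)))
Pow(Add(Function('U')(Function('M')(5, 5), 23), Function('B')(19, 21)), 2) = Pow(Add(Add(Mul(9, 23), Mul(14, Mul(Pow(Add(6, 5), -1), Add(6, 5)))), 19), 2) = Pow(Add(Add(207, Mul(14, Mul(Pow(11, -1), 11))), 19), 2) = Pow(Add(Add(207, Mul(14, Mul(Rational(1, 11), 11))), 19), 2) = Pow(Add(Add(207, Mul(14, 1)), 19), 2) = Pow(Add(Add(207, 14), 19), 2) = Pow(Add(221, 19), 2) = Pow(240, 2) = 57600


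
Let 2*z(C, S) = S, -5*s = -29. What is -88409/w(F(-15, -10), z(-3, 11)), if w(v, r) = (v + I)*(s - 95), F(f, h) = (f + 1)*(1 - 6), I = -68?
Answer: 442045/892 ≈ 495.57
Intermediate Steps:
s = 29/5 (s = -1/5*(-29) = 29/5 ≈ 5.8000)
F(f, h) = -5 - 5*f (F(f, h) = (1 + f)*(-5) = -5 - 5*f)
z(C, S) = S/2
w(v, r) = 30328/5 - 446*v/5 (w(v, r) = (v - 68)*(29/5 - 95) = (-68 + v)*(-446/5) = 30328/5 - 446*v/5)
-88409/w(F(-15, -10), z(-3, 11)) = -88409/(30328/5 - 446*(-5 - 5*(-15))/5) = -88409/(30328/5 - 446*(-5 + 75)/5) = -88409/(30328/5 - 446/5*70) = -88409/(30328/5 - 6244) = -88409/(-892/5) = -88409*(-5/892) = 442045/892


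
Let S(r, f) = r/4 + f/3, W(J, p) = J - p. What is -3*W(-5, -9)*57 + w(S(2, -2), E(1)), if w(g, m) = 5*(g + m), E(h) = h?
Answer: -4079/6 ≈ -679.83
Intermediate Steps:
S(r, f) = f/3 + r/4 (S(r, f) = r*(¼) + f*(⅓) = r/4 + f/3 = f/3 + r/4)
w(g, m) = 5*g + 5*m
-3*W(-5, -9)*57 + w(S(2, -2), E(1)) = -3*(-5 - 1*(-9))*57 + (5*((⅓)*(-2) + (¼)*2) + 5*1) = -3*(-5 + 9)*57 + (5*(-⅔ + ½) + 5) = -3*4*57 + (5*(-⅙) + 5) = -12*57 + (-⅚ + 5) = -684 + 25/6 = -4079/6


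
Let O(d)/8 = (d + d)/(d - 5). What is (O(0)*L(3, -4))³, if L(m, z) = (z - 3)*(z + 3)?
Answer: 0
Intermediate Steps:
L(m, z) = (-3 + z)*(3 + z)
O(d) = 16*d/(-5 + d) (O(d) = 8*((d + d)/(d - 5)) = 8*((2*d)/(-5 + d)) = 8*(2*d/(-5 + d)) = 16*d/(-5 + d))
(O(0)*L(3, -4))³ = ((16*0/(-5 + 0))*(-9 + (-4)²))³ = ((16*0/(-5))*(-9 + 16))³ = ((16*0*(-⅕))*7)³ = (0*7)³ = 0³ = 0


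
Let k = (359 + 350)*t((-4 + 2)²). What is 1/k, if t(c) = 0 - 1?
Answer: -1/709 ≈ -0.0014104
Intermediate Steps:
t(c) = -1
k = -709 (k = (359 + 350)*(-1) = 709*(-1) = -709)
1/k = 1/(-709) = -1/709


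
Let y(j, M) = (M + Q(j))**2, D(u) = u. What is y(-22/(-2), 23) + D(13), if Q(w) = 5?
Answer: 797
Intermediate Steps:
y(j, M) = (5 + M)**2 (y(j, M) = (M + 5)**2 = (5 + M)**2)
y(-22/(-2), 23) + D(13) = (5 + 23)**2 + 13 = 28**2 + 13 = 784 + 13 = 797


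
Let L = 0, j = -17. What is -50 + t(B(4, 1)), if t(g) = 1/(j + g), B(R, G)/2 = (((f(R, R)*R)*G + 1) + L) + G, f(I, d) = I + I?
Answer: -2549/51 ≈ -49.980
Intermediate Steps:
f(I, d) = 2*I
B(R, G) = 2 + 2*G + 4*G*R**2 (B(R, G) = 2*(((((2*R)*R)*G + 1) + 0) + G) = 2*((((2*R**2)*G + 1) + 0) + G) = 2*(((2*G*R**2 + 1) + 0) + G) = 2*(((1 + 2*G*R**2) + 0) + G) = 2*((1 + 2*G*R**2) + G) = 2*(1 + G + 2*G*R**2) = 2 + 2*G + 4*G*R**2)
t(g) = 1/(-17 + g)
-50 + t(B(4, 1)) = -50 + 1/(-17 + (2 + 2*1 + 4*1*4**2)) = -50 + 1/(-17 + (2 + 2 + 4*1*16)) = -50 + 1/(-17 + (2 + 2 + 64)) = -50 + 1/(-17 + 68) = -50 + 1/51 = -2549/51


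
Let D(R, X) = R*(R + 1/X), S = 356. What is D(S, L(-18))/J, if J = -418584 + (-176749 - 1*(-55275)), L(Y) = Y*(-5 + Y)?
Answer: -13117265/55896003 ≈ -0.23467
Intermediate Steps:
J = -540058 (J = -418584 + (-176749 + 55275) = -418584 - 121474 = -540058)
D(S, L(-18))/J = (356² + 356/((-18*(-5 - 18))))/(-540058) = (126736 + 356/((-18*(-23))))*(-1/540058) = (126736 + 356/414)*(-1/540058) = (126736 + 356*(1/414))*(-1/540058) = (126736 + 178/207)*(-1/540058) = (26234530/207)*(-1/540058) = -13117265/55896003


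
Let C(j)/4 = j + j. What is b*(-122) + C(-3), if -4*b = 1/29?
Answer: -1331/58 ≈ -22.948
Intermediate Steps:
b = -1/116 (b = -¼/29 = -¼*1/29 = -1/116 ≈ -0.0086207)
C(j) = 8*j (C(j) = 4*(j + j) = 4*(2*j) = 8*j)
b*(-122) + C(-3) = -1/116*(-122) + 8*(-3) = 61/58 - 24 = -1331/58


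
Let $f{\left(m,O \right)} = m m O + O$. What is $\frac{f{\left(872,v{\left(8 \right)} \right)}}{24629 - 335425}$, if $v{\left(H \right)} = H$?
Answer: $- \frac{1520770}{77699} \approx -19.573$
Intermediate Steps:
$f{\left(m,O \right)} = O + O m^{2}$ ($f{\left(m,O \right)} = m^{2} O + O = O m^{2} + O = O + O m^{2}$)
$\frac{f{\left(872,v{\left(8 \right)} \right)}}{24629 - 335425} = \frac{8 \left(1 + 872^{2}\right)}{24629 - 335425} = \frac{8 \left(1 + 760384\right)}{24629 - 335425} = \frac{8 \cdot 760385}{-310796} = 6083080 \left(- \frac{1}{310796}\right) = - \frac{1520770}{77699}$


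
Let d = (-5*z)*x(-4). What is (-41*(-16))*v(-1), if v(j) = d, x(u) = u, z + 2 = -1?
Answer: -39360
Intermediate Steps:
z = -3 (z = -2 - 1 = -3)
d = -60 (d = -5*(-3)*(-4) = 15*(-4) = -60)
v(j) = -60
(-41*(-16))*v(-1) = -41*(-16)*(-60) = 656*(-60) = -39360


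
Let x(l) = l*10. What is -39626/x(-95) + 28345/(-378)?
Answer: -5974561/179550 ≈ -33.275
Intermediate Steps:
x(l) = 10*l
-39626/x(-95) + 28345/(-378) = -39626/(10*(-95)) + 28345/(-378) = -39626/(-950) + 28345*(-1/378) = -39626*(-1/950) - 28345/378 = 19813/475 - 28345/378 = -5974561/179550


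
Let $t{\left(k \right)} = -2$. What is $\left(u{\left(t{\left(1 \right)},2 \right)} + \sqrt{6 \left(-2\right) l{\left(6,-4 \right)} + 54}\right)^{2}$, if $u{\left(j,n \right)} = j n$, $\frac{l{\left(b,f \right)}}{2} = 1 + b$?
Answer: $\left(4 - i \sqrt{114}\right)^{2} \approx -98.0 - 85.417 i$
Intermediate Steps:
$l{\left(b,f \right)} = 2 + 2 b$ ($l{\left(b,f \right)} = 2 \left(1 + b\right) = 2 + 2 b$)
$\left(u{\left(t{\left(1 \right)},2 \right)} + \sqrt{6 \left(-2\right) l{\left(6,-4 \right)} + 54}\right)^{2} = \left(\left(-2\right) 2 + \sqrt{6 \left(-2\right) \left(2 + 2 \cdot 6\right) + 54}\right)^{2} = \left(-4 + \sqrt{- 12 \left(2 + 12\right) + 54}\right)^{2} = \left(-4 + \sqrt{\left(-12\right) 14 + 54}\right)^{2} = \left(-4 + \sqrt{-168 + 54}\right)^{2} = \left(-4 + \sqrt{-114}\right)^{2} = \left(-4 + i \sqrt{114}\right)^{2}$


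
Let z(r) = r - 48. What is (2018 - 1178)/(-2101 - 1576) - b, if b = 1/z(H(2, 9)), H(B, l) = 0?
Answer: -36643/176496 ≈ -0.20761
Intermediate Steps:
z(r) = -48 + r
b = -1/48 (b = 1/(-48 + 0) = 1/(-48) = -1/48 ≈ -0.020833)
(2018 - 1178)/(-2101 - 1576) - b = (2018 - 1178)/(-2101 - 1576) - 1*(-1/48) = 840/(-3677) + 1/48 = 840*(-1/3677) + 1/48 = -840/3677 + 1/48 = -36643/176496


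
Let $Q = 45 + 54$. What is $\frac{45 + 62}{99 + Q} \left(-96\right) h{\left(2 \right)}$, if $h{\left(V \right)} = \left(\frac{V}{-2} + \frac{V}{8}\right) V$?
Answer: $\frac{856}{11} \approx 77.818$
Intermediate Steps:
$Q = 99$
$h{\left(V \right)} = - \frac{3 V^{2}}{8}$ ($h{\left(V \right)} = \left(V \left(- \frac{1}{2}\right) + V \frac{1}{8}\right) V = \left(- \frac{V}{2} + \frac{V}{8}\right) V = - \frac{3 V}{8} V = - \frac{3 V^{2}}{8}$)
$\frac{45 + 62}{99 + Q} \left(-96\right) h{\left(2 \right)} = \frac{45 + 62}{99 + 99} \left(-96\right) \left(- \frac{3 \cdot 2^{2}}{8}\right) = \frac{107}{198} \left(-96\right) \left(\left(- \frac{3}{8}\right) 4\right) = 107 \cdot \frac{1}{198} \left(-96\right) \left(- \frac{3}{2}\right) = \frac{107}{198} \left(-96\right) \left(- \frac{3}{2}\right) = \left(- \frac{1712}{33}\right) \left(- \frac{3}{2}\right) = \frac{856}{11}$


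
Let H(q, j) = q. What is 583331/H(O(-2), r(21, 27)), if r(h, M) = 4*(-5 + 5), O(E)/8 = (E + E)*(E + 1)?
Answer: 583331/32 ≈ 18229.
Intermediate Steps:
O(E) = 16*E*(1 + E) (O(E) = 8*((E + E)*(E + 1)) = 8*((2*E)*(1 + E)) = 8*(2*E*(1 + E)) = 16*E*(1 + E))
r(h, M) = 0 (r(h, M) = 4*0 = 0)
583331/H(O(-2), r(21, 27)) = 583331/((16*(-2)*(1 - 2))) = 583331/((16*(-2)*(-1))) = 583331/32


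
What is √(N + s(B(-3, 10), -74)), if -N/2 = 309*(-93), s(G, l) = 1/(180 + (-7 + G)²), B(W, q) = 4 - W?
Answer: 7*√1055645/30 ≈ 239.74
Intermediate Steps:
N = 57474 (N = -618*(-93) = -2*(-28737) = 57474)
√(N + s(B(-3, 10), -74)) = √(57474 + 1/(180 + (-7 + (4 - 1*(-3)))²)) = √(57474 + 1/(180 + (-7 + (4 + 3))²)) = √(57474 + 1/(180 + (-7 + 7)²)) = √(57474 + 1/(180 + 0²)) = √(57474 + 1/(180 + 0)) = √(57474 + 1/180) = √(10345321/180) = 7*√1055645/30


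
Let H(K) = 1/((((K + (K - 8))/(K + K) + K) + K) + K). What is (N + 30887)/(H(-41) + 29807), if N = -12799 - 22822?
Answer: -23660532/148975345 ≈ -0.15882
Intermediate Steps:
N = -35621
H(K) = 1/(3*K + (-8 + 2*K)/(2*K)) (H(K) = 1/((((K + (-8 + K))/((2*K)) + K) + K) + K) = 1/((((-8 + 2*K)*(1/(2*K)) + K) + K) + K) = 1/((((-8 + 2*K)/(2*K) + K) + K) + K) = 1/(((K + (-8 + 2*K)/(2*K)) + K) + K) = 1/((2*K + (-8 + 2*K)/(2*K)) + K) = 1/(3*K + (-8 + 2*K)/(2*K)))
(N + 30887)/(H(-41) + 29807) = (-35621 + 30887)/(-41/(-4 - 41 + 3*(-41)²) + 29807) = -4734/(-41/(-4 - 41 + 3*1681) + 29807) = -4734/(-41/(-4 - 41 + 5043) + 29807) = -4734/(-41/4998 + 29807) = -4734/148975345/4998 = -4734*4998/148975345 = -23660532/148975345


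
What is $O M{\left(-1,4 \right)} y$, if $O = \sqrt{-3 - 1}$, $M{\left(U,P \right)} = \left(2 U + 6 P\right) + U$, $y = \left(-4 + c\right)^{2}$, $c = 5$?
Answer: $42 i \approx 42.0 i$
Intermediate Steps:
$y = 1$ ($y = \left(-4 + 5\right)^{2} = 1^{2} = 1$)
$M{\left(U,P \right)} = 3 U + 6 P$
$O = 2 i$ ($O = \sqrt{-4} = 2 i \approx 2.0 i$)
$O M{\left(-1,4 \right)} y = 2 i \left(3 \left(-1\right) + 6 \cdot 4\right) 1 = 2 i \left(-3 + 24\right) 1 = 2 i 21 \cdot 1 = 42 i 1 = 42 i$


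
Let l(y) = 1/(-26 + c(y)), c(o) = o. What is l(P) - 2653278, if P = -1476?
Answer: -3985223557/1502 ≈ -2.6533e+6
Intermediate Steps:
l(y) = 1/(-26 + y)
l(P) - 2653278 = 1/(-26 - 1476) - 2653278 = 1/(-1502) - 2653278 = -1/1502 - 2653278 = -3985223557/1502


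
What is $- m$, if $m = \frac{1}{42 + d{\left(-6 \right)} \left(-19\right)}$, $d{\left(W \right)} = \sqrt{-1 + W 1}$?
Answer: $- \frac{6}{613} - \frac{19 i \sqrt{7}}{4291} \approx -0.0097879 - 0.011715 i$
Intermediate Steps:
$d{\left(W \right)} = \sqrt{-1 + W}$
$m = \frac{1}{42 - 19 i \sqrt{7}}$ ($m = \frac{1}{42 + \sqrt{-1 - 6} \left(-19\right)} = \frac{1}{42 + \sqrt{-7} \left(-19\right)} = \frac{1}{42 + i \sqrt{7} \left(-19\right)} = \frac{1}{42 - 19 i \sqrt{7}} \approx 0.0097879 + 0.011715 i$)
$- m = - (\frac{6}{613} + \frac{19 i \sqrt{7}}{4291}) = - \frac{6}{613} - \frac{19 i \sqrt{7}}{4291}$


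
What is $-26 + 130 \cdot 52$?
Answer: $6734$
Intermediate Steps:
$-26 + 130 \cdot 52 = -26 + 6760 = 6734$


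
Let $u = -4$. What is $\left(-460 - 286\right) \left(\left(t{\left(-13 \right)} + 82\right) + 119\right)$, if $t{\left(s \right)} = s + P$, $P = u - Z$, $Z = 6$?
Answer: $-132788$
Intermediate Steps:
$P = -10$ ($P = -4 - 6 = -10$)
$t{\left(s \right)} = -10 + s$ ($t{\left(s \right)} = s - 10 = -10 + s$)
$\left(-460 - 286\right) \left(\left(t{\left(-13 \right)} + 82\right) + 119\right) = \left(-460 - 286\right) \left(\left(\left(-10 - 13\right) + 82\right) + 119\right) = - 746 \left(\left(-23 + 82\right) + 119\right) = - 746 \left(59 + 119\right) = \left(-746\right) 178 = -132788$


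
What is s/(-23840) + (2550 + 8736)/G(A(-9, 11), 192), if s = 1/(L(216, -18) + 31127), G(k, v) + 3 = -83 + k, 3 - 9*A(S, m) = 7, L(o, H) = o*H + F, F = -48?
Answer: -32921831717669/252162808160 ≈ -130.56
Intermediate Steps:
L(o, H) = -48 + H*o (L(o, H) = o*H - 48 = H*o - 48 = -48 + H*o)
A(S, m) = -4/9 (A(S, m) = 1/3 - 1/9*7 = 1/3 - 7/9 = -4/9)
G(k, v) = -86 + k (G(k, v) = -3 + (-83 + k) = -86 + k)
s = 1/27191 (s = 1/((-48 - 18*216) + 31127) = 1/((-48 - 3888) + 31127) = 1/(-3936 + 31127) = 1/27191 ≈ 3.6777e-5)
s/(-23840) + (2550 + 8736)/G(A(-9, 11), 192) = (1/27191)/(-23840) + (2550 + 8736)/(-86 - 4/9) = (1/27191)*(-1/23840) + 11286/(-778/9) = -1/648233440 + 11286*(-9/778) = -1/648233440 - 50787/389 = -32921831717669/252162808160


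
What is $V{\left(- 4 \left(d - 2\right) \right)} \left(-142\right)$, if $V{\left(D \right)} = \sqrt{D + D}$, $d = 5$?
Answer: $- 284 i \sqrt{6} \approx - 695.66 i$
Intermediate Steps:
$V{\left(D \right)} = \sqrt{2} \sqrt{D}$ ($V{\left(D \right)} = \sqrt{2 D} = \sqrt{2} \sqrt{D}$)
$V{\left(- 4 \left(d - 2\right) \right)} \left(-142\right) = \sqrt{2} \sqrt{- 4 \left(5 - 2\right)} \left(-142\right) = \sqrt{2} \sqrt{\left(-4\right) 3} \left(-142\right) = \sqrt{2} \sqrt{-12} \left(-142\right) = \sqrt{2} \cdot 2 i \sqrt{3} \left(-142\right) = 2 i \sqrt{6} \left(-142\right) = - 284 i \sqrt{6}$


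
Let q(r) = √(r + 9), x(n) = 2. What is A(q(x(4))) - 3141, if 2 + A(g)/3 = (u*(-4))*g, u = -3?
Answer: -3147 + 36*√11 ≈ -3027.6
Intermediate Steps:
q(r) = √(9 + r)
A(g) = -6 + 36*g (A(g) = -6 + 3*((-3*(-4))*g) = -6 + 3*(12*g) = -6 + 36*g)
A(q(x(4))) - 3141 = (-6 + 36*√(9 + 2)) - 3141 = (-6 + 36*√11) - 3141 = -3147 + 36*√11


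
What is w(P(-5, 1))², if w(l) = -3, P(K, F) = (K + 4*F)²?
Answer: 9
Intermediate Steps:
w(P(-5, 1))² = (-3)² = 9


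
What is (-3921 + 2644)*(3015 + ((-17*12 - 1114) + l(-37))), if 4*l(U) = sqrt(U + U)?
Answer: -2167069 - 1277*I*sqrt(74)/4 ≈ -2.1671e+6 - 2746.3*I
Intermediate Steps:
l(U) = sqrt(2)*sqrt(U)/4 (l(U) = sqrt(U + U)/4 = sqrt(2*U)/4 = (sqrt(2)*sqrt(U))/4 = sqrt(2)*sqrt(U)/4)
(-3921 + 2644)*(3015 + ((-17*12 - 1114) + l(-37))) = (-3921 + 2644)*(3015 + ((-17*12 - 1114) + sqrt(2)*sqrt(-37)/4)) = -1277*(3015 + ((-204 - 1114) + sqrt(2)*(I*sqrt(37))/4)) = -1277*(3015 + (-1318 + I*sqrt(74)/4)) = -1277*(1697 + I*sqrt(74)/4) = -2167069 - 1277*I*sqrt(74)/4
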